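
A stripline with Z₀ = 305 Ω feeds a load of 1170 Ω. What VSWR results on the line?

Γ = (1170 − 305)/(1170 + 305) = 0.586
VSWR = (1 + 0.586)/(1 − 0.586)

VSWR ≈ 3.84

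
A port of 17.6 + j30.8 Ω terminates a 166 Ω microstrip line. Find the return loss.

RL ≈ 1.79 dB

Γ = (-148.4 + j30.8)/(183.6 + j30.8), |Γ| = 0.814
RL = −20·log₁₀|Γ| = −20·log₁₀(0.814)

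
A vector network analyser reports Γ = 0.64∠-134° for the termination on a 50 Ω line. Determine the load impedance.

Z_L ≈ 12.8 − j20 Ω

Z_L = Z_0·(1 + Γ)/(1 − Γ) = 50·(0.555 − j0.46)/(1.44 + j0.46)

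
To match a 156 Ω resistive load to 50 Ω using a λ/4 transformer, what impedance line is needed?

Z_qwt = √(Z_0·R_L) = √(50 × 156) = √7800

Z_qwt ≈ 88.3 Ω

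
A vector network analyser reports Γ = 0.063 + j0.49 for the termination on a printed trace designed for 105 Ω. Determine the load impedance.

Z_L = Z_0·(1 + Γ)/(1 − Γ) = 105·(1.06 + j0.49)/(0.937 − j0.49)

Z_L ≈ 71 + j92 Ω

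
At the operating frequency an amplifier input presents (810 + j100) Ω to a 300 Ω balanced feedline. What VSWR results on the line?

Γ = (Z_L − Z_0)/(Z_L + Z_0) = (510 + j100)/(1110 + j100)
|Γ| = 520/1110 = 0.466
VSWR = (1 + |Γ|)/(1 − |Γ|) = 1.47/0.534

VSWR ≈ 2.75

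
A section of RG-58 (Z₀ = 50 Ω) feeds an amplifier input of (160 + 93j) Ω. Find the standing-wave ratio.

Γ = (Z_L − Z_0)/(Z_L + Z_0) = (110 + j93)/(210 + j93)
|Γ| = 144/230 = 0.627
VSWR = (1 + |Γ|)/(1 − |Γ|) = 1.63/0.373

VSWR ≈ 4.36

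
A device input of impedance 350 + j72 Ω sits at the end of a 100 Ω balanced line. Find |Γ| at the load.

Γ = (Z_L − Z_0)/(Z_L + Z_0) = (250 + j72)/(450 + j72)
|Γ| = 260/456

|Γ| ≈ 0.571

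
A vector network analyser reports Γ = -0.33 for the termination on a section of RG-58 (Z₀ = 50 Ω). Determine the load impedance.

Z_L = Z_0·(1 + Γ)/(1 − Γ) = 50·(0.67)/(1.33)

Z_L ≈ 25.2 Ω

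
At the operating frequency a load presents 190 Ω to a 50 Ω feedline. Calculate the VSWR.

VSWR ≈ 3.8

For a purely resistive load, VSWR = R_L/Z_0 or Z_0/R_L (whichever > 1) = 190/50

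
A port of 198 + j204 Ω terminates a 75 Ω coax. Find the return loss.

RL ≈ 3.11 dB

Γ = (123 + j204)/(273 + j204), |Γ| = 0.699
RL = −20·log₁₀|Γ| = −20·log₁₀(0.699)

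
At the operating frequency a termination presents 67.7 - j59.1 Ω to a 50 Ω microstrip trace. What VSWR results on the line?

Γ = (Z_L − Z_0)/(Z_L + Z_0) = (17.7 − j59.1)/(117.7 − j59.1)
|Γ| = 61.7/132 = 0.468
VSWR = (1 + |Γ|)/(1 − |Γ|) = 1.47/0.532

VSWR ≈ 2.76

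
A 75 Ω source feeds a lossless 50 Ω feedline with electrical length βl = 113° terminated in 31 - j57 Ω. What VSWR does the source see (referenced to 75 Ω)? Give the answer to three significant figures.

VSWR ≈ 3.63

tan(βl) = -2.36
Z_in = Z_0·(Z_L + jZ_0·tanβl)/(Z_0 + jZ_L·tanβl) = 40.8 + j68.3 Ω
Γ_s = (Z_in − Z_s)/(Z_in + Z_s) = (-34.2 + j68.3)/(116 + j68.3), |Γ_s| = 0.568
VSWR = (1 + |Γ_s|)/(1 − |Γ_s|)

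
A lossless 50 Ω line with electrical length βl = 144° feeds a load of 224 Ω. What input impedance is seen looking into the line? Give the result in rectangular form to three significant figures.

tan(βl) = tan(144°) = -0.727
Z_in = Z_0·(Z_L + jZ_0·tanβl)/(Z_0 + jZ_L·tanβl)
     = 50·(224 − j36.3)/(50 − j163)

Z_in ≈ 29.5 + j59.8 Ω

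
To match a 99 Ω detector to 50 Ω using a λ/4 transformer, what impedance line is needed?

Z_qwt = √(Z_0·R_L) = √(50 × 99) = √4950

Z_qwt ≈ 70.4 Ω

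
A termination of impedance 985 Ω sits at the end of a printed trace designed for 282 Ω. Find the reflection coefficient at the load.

Γ = 0.555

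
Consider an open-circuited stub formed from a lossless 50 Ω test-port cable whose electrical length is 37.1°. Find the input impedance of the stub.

tan(βl) = 0.756
For an open-circuited stub, Z_in = −jZ_0·cot(βl) = −jZ_0/tan(βl)

Z_in ≈ −j66.1 Ω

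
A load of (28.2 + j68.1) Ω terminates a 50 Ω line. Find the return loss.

RL ≈ 3.23 dB

Γ = (-21.8 + j68.1)/(78.2 + j68.1), |Γ| = 0.69
RL = −20·log₁₀|Γ| = −20·log₁₀(0.69)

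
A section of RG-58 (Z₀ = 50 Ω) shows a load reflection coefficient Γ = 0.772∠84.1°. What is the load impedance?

Z_L ≈ 14.1 + j53.4 Ω

Z_L = Z_0·(1 + Γ)/(1 − Γ) = 50·(1.08 + j0.768)/(0.921 − j0.768)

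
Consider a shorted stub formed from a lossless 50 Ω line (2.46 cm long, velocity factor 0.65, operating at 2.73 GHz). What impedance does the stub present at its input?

λ = v/f = 0.65·c / 2.73 GHz = 0.0714 m
βl = 2π·l/λ = 2π × 0.344 = 124°
tan(βl) = -1.48
For a shorted stub, Z_in = jZ_0·tan(βl)

Z_in ≈ −j74.2 Ω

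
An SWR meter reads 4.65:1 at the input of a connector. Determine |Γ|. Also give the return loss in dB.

|Γ| = (S − 1)/(S + 1) = (4.65 − 1)/(4.65 + 1) = 3.65/5.65
RL = −20·log₁₀|Γ| = −20·log₁₀(0.646)

|Γ| ≈ 0.646; return loss ≈ 3.8 dB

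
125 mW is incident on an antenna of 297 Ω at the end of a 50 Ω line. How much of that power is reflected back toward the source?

Γ = (297 − 50)/(297 + 50) = 0.712
|Γ|² = 0.507
P_refl = |Γ|²·P_inc = 63.3 mW, P_del = (1 − |Γ|²)·P_inc = 61.7 mW

P_reflected ≈ 63.3 mW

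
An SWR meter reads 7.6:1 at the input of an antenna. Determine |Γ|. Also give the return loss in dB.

|Γ| ≈ 0.767; return loss ≈ 2.3 dB

|Γ| = (S − 1)/(S + 1) = (7.6 − 1)/(7.6 + 1) = 6.6/8.6
RL = −20·log₁₀|Γ| = −20·log₁₀(0.767)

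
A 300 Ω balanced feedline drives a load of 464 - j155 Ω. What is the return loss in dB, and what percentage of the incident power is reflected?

Γ = (164 − j155)/(764 − j155), |Γ| = 0.289
RL = −20·log₁₀(0.289) = 10.8 dB
P_refl/P_inc = |Γ|² = 0.0838

RL ≈ 10.8 dB; 8.38% of incident power reflected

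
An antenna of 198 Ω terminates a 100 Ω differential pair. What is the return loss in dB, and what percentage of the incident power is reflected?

RL ≈ 9.66 dB; 10.8% of incident power reflected

Γ = (198 − 100)/(198 + 100) = 0.329
RL = −20·log₁₀(0.329) = 9.66 dB
P_refl/P_inc = |Γ|² = 0.108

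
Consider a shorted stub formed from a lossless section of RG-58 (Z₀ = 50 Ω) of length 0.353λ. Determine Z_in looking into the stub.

Z_in ≈ −j66.2 Ω

βl = 2π × 0.353 = 127°
tan(βl) = -1.32
For a shorted stub, Z_in = jZ_0·tan(βl)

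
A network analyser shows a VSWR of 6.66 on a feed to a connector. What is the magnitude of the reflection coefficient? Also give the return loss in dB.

|Γ| ≈ 0.739; return loss ≈ 2.63 dB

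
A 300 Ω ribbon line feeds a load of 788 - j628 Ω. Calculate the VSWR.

VSWR ≈ 4.45

Γ = (Z_L − Z_0)/(Z_L + Z_0) = (488 − j628)/(1088 − j628)
|Γ| = 795/1260 = 0.633
VSWR = (1 + |Γ|)/(1 − |Γ|) = 1.63/0.367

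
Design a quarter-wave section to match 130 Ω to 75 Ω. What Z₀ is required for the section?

Z_qwt ≈ 98.7 Ω

Z_qwt = √(Z_0·R_L) = √(75 × 130) = √9750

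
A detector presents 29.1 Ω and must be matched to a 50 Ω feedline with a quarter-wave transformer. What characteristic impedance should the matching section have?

Z_qwt ≈ 38.1 Ω

Z_qwt = √(Z_0·R_L) = √(50 × 29.1) = √1455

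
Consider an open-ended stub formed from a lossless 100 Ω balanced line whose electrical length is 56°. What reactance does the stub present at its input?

X_in ≈ -67.5 Ω (capacitive)

tan(βl) = 1.48
For an open-ended stub, Z_in = −jZ_0·cot(βl) = −jZ_0/tan(βl)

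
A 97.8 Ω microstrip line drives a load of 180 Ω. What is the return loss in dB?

RL ≈ 10.6 dB

Γ = (180 − 97.8)/(180 + 97.8) = 0.296
RL = −20·log₁₀|Γ| = −20·log₁₀(0.296)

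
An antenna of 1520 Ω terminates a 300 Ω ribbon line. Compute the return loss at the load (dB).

RL ≈ 3.47 dB

Γ = (1520 − 300)/(1520 + 300) = 0.67
RL = −20·log₁₀|Γ| = −20·log₁₀(0.67)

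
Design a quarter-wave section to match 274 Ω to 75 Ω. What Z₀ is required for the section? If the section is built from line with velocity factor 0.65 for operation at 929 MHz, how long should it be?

Z_qwt = √(Z_0·R_L) = √(75 × 274) = √20550
λ = 0.65·c/f = 0.21 m, so l = λ/4 = 0.0525 m

Z_qwt ≈ 143 Ω; length ≈ 5.25 cm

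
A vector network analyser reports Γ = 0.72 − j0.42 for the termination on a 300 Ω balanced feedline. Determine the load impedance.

Z_L = Z_0·(1 + Γ)/(1 − Γ) = 300·(1.72 − j0.42)/(0.28 + j0.42)

Z_L ≈ 359 − j989 Ω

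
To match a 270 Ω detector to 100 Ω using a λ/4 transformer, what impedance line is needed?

Z_qwt ≈ 164 Ω

Z_qwt = √(Z_0·R_L) = √(100 × 270) = √27000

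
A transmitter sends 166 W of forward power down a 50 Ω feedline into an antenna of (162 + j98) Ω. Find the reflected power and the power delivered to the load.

|Γ| = |(112 + j98)/(212 + j98)| = 0.637
|Γ|² = 0.406
P_refl = |Γ|²·P_inc = 67.4 W, P_del = (1 − |Γ|²)·P_inc = 98.6 W

P_reflected ≈ 67.4 W; P_delivered ≈ 98.6 W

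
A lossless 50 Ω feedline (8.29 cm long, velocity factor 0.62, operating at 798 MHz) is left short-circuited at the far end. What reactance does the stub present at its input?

λ = v/f = 0.62·c / 798 MHz = 0.233 m
βl = 2π·l/λ = 2π × 0.356 = 128°
tan(βl) = -1.28
For a short-circuited stub, Z_in = jZ_0·tan(βl)

X_in ≈ -63.9 Ω (capacitive)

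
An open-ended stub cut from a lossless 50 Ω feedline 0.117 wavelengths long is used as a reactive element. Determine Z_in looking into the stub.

Z_in ≈ −j55.3 Ω

βl = 2π × 0.117 = 42.1°
tan(βl) = 0.904
For an open-ended stub, Z_in = −jZ_0·cot(βl) = −jZ_0/tan(βl)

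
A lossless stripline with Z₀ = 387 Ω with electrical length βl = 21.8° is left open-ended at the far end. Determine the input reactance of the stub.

X_in ≈ -968 Ω (capacitive)

tan(βl) = 0.4
For an open-ended stub, Z_in = −jZ_0·cot(βl) = −jZ_0/tan(βl)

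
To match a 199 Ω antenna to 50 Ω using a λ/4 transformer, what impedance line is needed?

Z_qwt = √(Z_0·R_L) = √(50 × 199) = √9950

Z_qwt ≈ 99.7 Ω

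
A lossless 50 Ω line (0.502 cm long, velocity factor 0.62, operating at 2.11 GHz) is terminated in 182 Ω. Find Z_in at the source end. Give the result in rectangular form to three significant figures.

λ = v/f = 0.62·c / 2.11 GHz = 0.0882 m
βl = 2π·l/λ = 2π × 0.0569 = 20.5°
tan(βl) = tan(20.5°) = 0.374
Z_in = Z_0·(Z_L + jZ_0·tanβl)/(Z_0 + jZ_L·tanβl)
     = 50·(182 + j18.7)/(50 + j68.1)

Z_in ≈ 72.7 − j80.3 Ω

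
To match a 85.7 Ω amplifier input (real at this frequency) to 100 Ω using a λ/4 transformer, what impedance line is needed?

Z_qwt = √(Z_0·R_L) = √(100 × 85.7) = √8570

Z_qwt ≈ 92.6 Ω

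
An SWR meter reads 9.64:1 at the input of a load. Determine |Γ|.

|Γ| ≈ 0.812

|Γ| = (S − 1)/(S + 1) = (9.64 − 1)/(9.64 + 1) = 8.64/10.6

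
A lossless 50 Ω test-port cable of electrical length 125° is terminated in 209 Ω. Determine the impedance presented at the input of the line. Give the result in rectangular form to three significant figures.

tan(βl) = tan(125°) = -1.43
Z_in = Z_0·(Z_L + jZ_0·tanβl)/(Z_0 + jZ_L·tanβl)
     = 50·(209 − j71.4)/(50 − j298)

Z_in ≈ 17.3 + j32.1 Ω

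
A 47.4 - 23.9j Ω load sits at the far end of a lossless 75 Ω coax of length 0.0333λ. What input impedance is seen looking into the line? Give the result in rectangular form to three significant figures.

βl = 2π × 0.0333 = 12°
tan(βl) = tan(12°) = 0.212
Z_in = Z_0·(Z_L + jZ_0·tanβl)/(Z_0 + jZ_L·tanβl)
     = 75·(47.4 − j7.97)/(80.1 + j10.1)

Z_in ≈ 42.8 − j12.8 Ω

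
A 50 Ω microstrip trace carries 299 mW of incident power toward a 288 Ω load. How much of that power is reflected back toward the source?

P_reflected ≈ 148 mW

Γ = (288 − 50)/(288 + 50) = 0.704
|Γ|² = 0.496
P_refl = |Γ|²·P_inc = 148 mW, P_del = (1 − |Γ|²)·P_inc = 151 mW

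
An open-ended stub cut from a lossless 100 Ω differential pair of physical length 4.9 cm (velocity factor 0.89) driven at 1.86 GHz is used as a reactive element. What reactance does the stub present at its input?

X_in ≈ 64.7 Ω (inductive)

λ = v/f = 0.89·c / 1.86 GHz = 0.144 m
βl = 2π·l/λ = 2π × 0.341 = 123°
tan(βl) = -1.55
For an open-ended stub, Z_in = −jZ_0·cot(βl) = −jZ_0/tan(βl)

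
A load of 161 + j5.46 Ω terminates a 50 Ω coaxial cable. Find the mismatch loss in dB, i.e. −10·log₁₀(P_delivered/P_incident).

Γ = (111 + j5.46)/(211 + j5.46), |Γ| = 0.527
|Γ|² = 0.277, so P_del/P_inc = 1 − |Γ|² = 0.723
ML = −10·log₁₀(1 − |Γ|²)

mismatch loss ≈ 1.41 dB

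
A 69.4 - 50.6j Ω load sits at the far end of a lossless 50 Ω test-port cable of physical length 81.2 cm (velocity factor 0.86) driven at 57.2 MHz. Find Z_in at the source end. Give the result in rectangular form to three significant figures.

Z_in ≈ 20.6 − j1.57 Ω

λ = v/f = 0.86·c / 57.2 MHz = 4.51 m
βl = 2π·l/λ = 2π × 0.18 = 64.8°
tan(βl) = tan(64.8°) = 2.13
Z_in = Z_0·(Z_L + jZ_0·tanβl)/(Z_0 + jZ_L·tanβl)
     = 50·(69.4 + j55.7)/(158 + j148)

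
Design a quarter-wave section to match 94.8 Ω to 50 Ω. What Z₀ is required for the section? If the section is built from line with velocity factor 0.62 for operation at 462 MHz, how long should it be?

Z_qwt = √(Z_0·R_L) = √(50 × 94.8) = √4740
λ = 0.62·c/f = 0.403 m, so l = λ/4 = 0.101 m

Z_qwt ≈ 68.8 Ω; length ≈ 10.1 cm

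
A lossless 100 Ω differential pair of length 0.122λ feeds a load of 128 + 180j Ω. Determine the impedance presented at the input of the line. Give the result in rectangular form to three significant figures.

βl = 2π × 0.122 = 43.9°
tan(βl) = tan(43.9°) = 0.963
Z_in = Z_0·(Z_L + jZ_0·tanβl)/(Z_0 + jZ_L·tanβl)
     = 100·(128 + j276)/(-73.3 + j123)

Z_in ≈ 120 − j175 Ω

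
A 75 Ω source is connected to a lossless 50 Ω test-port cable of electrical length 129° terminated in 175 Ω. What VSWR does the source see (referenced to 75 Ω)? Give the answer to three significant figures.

VSWR ≈ 4.14

tan(βl) = -1.23
Z_in = Z_0·(Z_L + jZ_0·tanβl)/(Z_0 + jZ_L·tanβl) = 22.5 + j35.3 Ω
Γ_s = (Z_in − Z_s)/(Z_in + Z_s) = (-52.5 + j35.3)/(97.5 + j35.3), |Γ_s| = 0.611
VSWR = (1 + |Γ_s|)/(1 − |Γ_s|)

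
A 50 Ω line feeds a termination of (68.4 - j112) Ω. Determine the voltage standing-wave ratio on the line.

VSWR ≈ 5.59

Γ = (Z_L − Z_0)/(Z_L + Z_0) = (18.4 − j112)/(118.4 − j112)
|Γ| = 114/163 = 0.696
VSWR = (1 + |Γ|)/(1 − |Γ|) = 1.7/0.304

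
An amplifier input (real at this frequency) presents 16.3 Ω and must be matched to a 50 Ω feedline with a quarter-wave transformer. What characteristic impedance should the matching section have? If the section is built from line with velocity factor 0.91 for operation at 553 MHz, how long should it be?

Z_qwt = √(Z_0·R_L) = √(50 × 16.3) = √815
λ = 0.91·c/f = 0.494 m, so l = λ/4 = 0.123 m

Z_qwt ≈ 28.5 Ω; length ≈ 12.3 cm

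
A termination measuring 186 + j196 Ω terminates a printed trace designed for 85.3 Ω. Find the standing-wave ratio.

Γ = (Z_L − Z_0)/(Z_L + Z_0) = (100.7 + j196)/(271.3 + j196)
|Γ| = 220/335 = 0.658
VSWR = (1 + |Γ|)/(1 − |Γ|) = 1.66/0.342

VSWR ≈ 4.85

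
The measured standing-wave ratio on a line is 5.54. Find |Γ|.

|Γ| ≈ 0.694

|Γ| = (S − 1)/(S + 1) = (5.54 − 1)/(5.54 + 1) = 4.54/6.54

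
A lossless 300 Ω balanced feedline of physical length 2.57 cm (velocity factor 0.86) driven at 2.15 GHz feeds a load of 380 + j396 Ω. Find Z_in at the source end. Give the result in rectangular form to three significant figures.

λ = v/f = 0.86·c / 2.15 GHz = 0.12 m
βl = 2π·l/λ = 2π × 0.214 = 77.1°
tan(βl) = tan(77.1°) = 4.37
Z_in = Z_0·(Z_L + jZ_0·tanβl)/(Z_0 + jZ_L·tanβl)
     = 300·(380 + j1710)/(-1430 + j1660)

Z_in ≈ 143 − j192 Ω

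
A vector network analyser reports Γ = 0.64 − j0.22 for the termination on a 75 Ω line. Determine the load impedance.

Z_L ≈ 228 − j185 Ω

Z_L = Z_0·(1 + Γ)/(1 − Γ) = 75·(1.64 − j0.22)/(0.36 + j0.22)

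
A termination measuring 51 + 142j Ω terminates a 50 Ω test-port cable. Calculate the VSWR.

Γ = (Z_L − Z_0)/(Z_L + Z_0) = (1 + j142)/(101 + j142)
|Γ| = 142/174 = 0.815
VSWR = (1 + |Γ|)/(1 − |Γ|) = 1.81/0.185

VSWR ≈ 9.81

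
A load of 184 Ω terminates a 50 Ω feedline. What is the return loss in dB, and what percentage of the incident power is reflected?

Γ = (184 − 50)/(184 + 50) = 0.573
RL = −20·log₁₀(0.573) = 4.84 dB
P_refl/P_inc = |Γ|² = 0.328

RL ≈ 4.84 dB; 32.8% of incident power reflected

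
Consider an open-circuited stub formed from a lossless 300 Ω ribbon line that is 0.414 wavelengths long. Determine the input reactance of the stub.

X_in ≈ 500 Ω (inductive)

βl = 2π × 0.414 = 149°
tan(βl) = -0.6
For an open-circuited stub, Z_in = −jZ_0·cot(βl) = −jZ_0/tan(βl)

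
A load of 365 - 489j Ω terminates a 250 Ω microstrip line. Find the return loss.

Γ = (115 − j489)/(615 − j489), |Γ| = 0.639
RL = −20·log₁₀|Γ| = −20·log₁₀(0.639)

RL ≈ 3.89 dB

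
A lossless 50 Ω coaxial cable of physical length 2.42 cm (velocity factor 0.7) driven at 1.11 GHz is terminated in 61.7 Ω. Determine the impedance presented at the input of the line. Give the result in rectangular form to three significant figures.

λ = v/f = 0.7·c / 1.11 GHz = 0.189 m
βl = 2π·l/λ = 2π × 0.128 = 46°
tan(βl) = tan(46°) = 1.04
Z_in = Z_0·(Z_L + jZ_0·tanβl)/(Z_0 + jZ_L·tanβl)
     = 50·(61.7 + j51.9)/(50 + j64)

Z_in ≈ 48.5 − j10.3 Ω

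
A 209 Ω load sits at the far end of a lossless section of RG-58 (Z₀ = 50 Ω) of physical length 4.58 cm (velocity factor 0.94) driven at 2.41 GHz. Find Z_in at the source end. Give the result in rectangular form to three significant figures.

λ = v/f = 0.94·c / 2.41 GHz = 0.117 m
βl = 2π·l/λ = 2π × 0.391 = 141°
tan(βl) = tan(141°) = -0.812
Z_in = Z_0·(Z_L + jZ_0·tanβl)/(Z_0 + jZ_L·tanβl)
     = 50·(209 − j40.6)/(50 − j170)

Z_in ≈ 27.7 + j53.4 Ω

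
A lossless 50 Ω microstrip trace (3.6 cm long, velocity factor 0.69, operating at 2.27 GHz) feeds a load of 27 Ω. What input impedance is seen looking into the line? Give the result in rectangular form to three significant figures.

Z_in ≈ 36.8 − j23.4 Ω

λ = v/f = 0.69·c / 2.27 GHz = 0.0912 m
βl = 2π·l/λ = 2π × 0.395 = 142°
tan(βl) = tan(142°) = -0.778
Z_in = Z_0·(Z_L + jZ_0·tanβl)/(Z_0 + jZ_L·tanβl)
     = 50·(27 − j38.9)/(50 − j21)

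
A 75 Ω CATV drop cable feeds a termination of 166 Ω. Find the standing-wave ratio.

Γ = (166 − 75)/(166 + 75) = 0.378
VSWR = (1 + 0.378)/(1 − 0.378)

VSWR ≈ 2.21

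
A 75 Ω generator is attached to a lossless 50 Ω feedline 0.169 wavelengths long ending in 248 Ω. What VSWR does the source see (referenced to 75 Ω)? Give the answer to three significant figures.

βl = 2π × 0.169 = 60.8°
tan(βl) = 1.79
Z_in = Z_0·(Z_L + jZ_0·tanβl)/(Z_0 + jZ_L·tanβl) = 13.1 − j26.4 Ω
Γ_s = (Z_in − Z_s)/(Z_in + Z_s) = (-61.9 − j26.4)/(88.1 − j26.4), |Γ_s| = 0.733
VSWR = (1 + |Γ_s|)/(1 − |Γ_s|)

VSWR ≈ 6.48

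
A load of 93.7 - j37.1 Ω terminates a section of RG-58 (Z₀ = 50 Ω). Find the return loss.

Γ = (43.7 − j37.1)/(143.7 − j37.1), |Γ| = 0.386
RL = −20·log₁₀|Γ| = −20·log₁₀(0.386)

RL ≈ 8.26 dB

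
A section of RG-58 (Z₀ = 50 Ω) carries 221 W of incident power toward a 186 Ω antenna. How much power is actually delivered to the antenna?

P_delivered ≈ 148 W

Γ = (186 − 50)/(186 + 50) = 0.576
|Γ|² = 0.332
P_refl = |Γ|²·P_inc = 73.4 W, P_del = (1 − |Γ|²)·P_inc = 148 W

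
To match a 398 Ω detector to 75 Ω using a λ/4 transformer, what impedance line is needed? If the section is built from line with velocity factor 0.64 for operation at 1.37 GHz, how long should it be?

Z_qwt = √(Z_0·R_L) = √(75 × 398) = √29850
λ = 0.64·c/f = 0.14 m, so l = λ/4 = 0.035 m

Z_qwt ≈ 173 Ω; length ≈ 3.5 cm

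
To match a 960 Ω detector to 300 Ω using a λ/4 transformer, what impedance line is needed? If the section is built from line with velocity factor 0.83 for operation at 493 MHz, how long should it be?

Z_qwt ≈ 537 Ω; length ≈ 12.6 cm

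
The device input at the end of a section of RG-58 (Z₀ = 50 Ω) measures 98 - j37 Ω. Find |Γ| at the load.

Γ = (Z_L − Z_0)/(Z_L + Z_0) = (48 − j37)/(148 − j37)
|Γ| = 60.6/153

|Γ| ≈ 0.397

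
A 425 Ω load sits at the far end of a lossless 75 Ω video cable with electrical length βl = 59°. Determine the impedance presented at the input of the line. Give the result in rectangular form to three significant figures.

tan(βl) = tan(59°) = 1.66
Z_in = Z_0·(Z_L + jZ_0·tanβl)/(Z_0 + jZ_L·tanβl)
     = 75·(425 + j125)/(75 + j707)

Z_in ≈ 17.8 − j43.2 Ω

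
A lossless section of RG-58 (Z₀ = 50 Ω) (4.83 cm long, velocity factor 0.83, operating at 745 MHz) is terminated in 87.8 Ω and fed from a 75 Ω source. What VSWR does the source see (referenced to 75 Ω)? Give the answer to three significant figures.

VSWR ≈ 2.18

λ = v/f = 0.83·c / 745 MHz = 0.334 m
βl = 2π·l/λ = 2π × 0.145 = 52°
tan(βl) = 1.28
Z_in = Z_0·(Z_L + jZ_0·tanβl)/(Z_0 + jZ_L·tanβl) = 38.3 − j22 Ω
Γ_s = (Z_in − Z_s)/(Z_in + Z_s) = (-36.7 − j22)/(113 − j22), |Γ_s| = 0.371
VSWR = (1 + |Γ_s|)/(1 − |Γ_s|)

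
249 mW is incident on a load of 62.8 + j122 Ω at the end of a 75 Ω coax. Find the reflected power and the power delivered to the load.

|Γ| = |(-12.2 + j122)/(137.8 + j122)| = 0.666
|Γ|² = 0.444
P_refl = |Γ|²·P_inc = 111 mW, P_del = (1 − |Γ|²)·P_inc = 138 mW

P_reflected ≈ 111 mW; P_delivered ≈ 138 mW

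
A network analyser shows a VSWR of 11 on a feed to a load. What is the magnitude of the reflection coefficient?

|Γ| ≈ 0.833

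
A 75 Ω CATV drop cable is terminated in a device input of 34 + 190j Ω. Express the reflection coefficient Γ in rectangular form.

Γ ≈ 0.659 + j0.594

Γ = (Z_L − Z_0)/(Z_L + Z_0) = (-41 + j190)/(109 + j190)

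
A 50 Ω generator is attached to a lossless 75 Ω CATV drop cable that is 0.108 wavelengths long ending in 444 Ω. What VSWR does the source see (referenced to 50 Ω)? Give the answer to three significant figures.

βl = 2π × 0.108 = 38.9°
tan(βl) = 0.806
Z_in = Z_0·(Z_L + jZ_0·tanβl)/(Z_0 + jZ_L·tanβl) = 30.8 − j86.6 Ω
Γ_s = (Z_in − Z_s)/(Z_in + Z_s) = (-19.2 − j86.6)/(80.8 − j86.6), |Γ_s| = 0.749
VSWR = (1 + |Γ_s|)/(1 − |Γ_s|)

VSWR ≈ 6.96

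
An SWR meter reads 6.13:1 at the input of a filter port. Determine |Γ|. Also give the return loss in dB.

|Γ| ≈ 0.719; return loss ≈ 2.86 dB

|Γ| = (S − 1)/(S + 1) = (6.13 − 1)/(6.13 + 1) = 5.13/7.13
RL = −20·log₁₀|Γ| = −20·log₁₀(0.719)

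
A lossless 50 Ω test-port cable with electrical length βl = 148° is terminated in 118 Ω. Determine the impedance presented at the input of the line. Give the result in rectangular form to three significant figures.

tan(βl) = tan(148°) = -0.625
Z_in = Z_0·(Z_L + jZ_0·tanβl)/(Z_0 + jZ_L·tanβl)
     = 50·(118 − j31.2)/(50 − j73.7)

Z_in ≈ 51.7 + j45 Ω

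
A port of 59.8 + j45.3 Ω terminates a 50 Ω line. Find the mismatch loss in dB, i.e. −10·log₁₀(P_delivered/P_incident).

mismatch loss ≈ 0.717 dB

Γ = (9.8 + j45.3)/(109.8 + j45.3), |Γ| = 0.39
|Γ|² = 0.152, so P_del/P_inc = 1 − |Γ|² = 0.848
ML = −10·log₁₀(1 − |Γ|²)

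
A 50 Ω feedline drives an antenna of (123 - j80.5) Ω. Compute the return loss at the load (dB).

Γ = (73 − j80.5)/(173 − j80.5), |Γ| = 0.57
RL = −20·log₁₀|Γ| = −20·log₁₀(0.57)

RL ≈ 4.89 dB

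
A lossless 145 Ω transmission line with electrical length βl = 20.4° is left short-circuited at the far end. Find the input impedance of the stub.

Z_in ≈ +j53.9 Ω

tan(βl) = 0.372
For a short-circuited stub, Z_in = jZ_0·tan(βl)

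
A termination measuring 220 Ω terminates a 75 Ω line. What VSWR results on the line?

VSWR ≈ 2.93

Γ = (220 − 75)/(220 + 75) = 0.492
VSWR = (1 + 0.492)/(1 − 0.492)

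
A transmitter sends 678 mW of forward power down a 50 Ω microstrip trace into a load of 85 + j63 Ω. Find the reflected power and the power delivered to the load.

|Γ| = |(35 + j63)/(135 + j63)| = 0.484
|Γ|² = 0.234
P_refl = |Γ|²·P_inc = 159 mW, P_del = (1 − |Γ|²)·P_inc = 519 mW

P_reflected ≈ 159 mW; P_delivered ≈ 519 mW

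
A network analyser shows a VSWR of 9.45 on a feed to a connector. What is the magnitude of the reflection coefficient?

|Γ| = (S − 1)/(S + 1) = (9.45 − 1)/(9.45 + 1) = 8.45/10.4

|Γ| ≈ 0.809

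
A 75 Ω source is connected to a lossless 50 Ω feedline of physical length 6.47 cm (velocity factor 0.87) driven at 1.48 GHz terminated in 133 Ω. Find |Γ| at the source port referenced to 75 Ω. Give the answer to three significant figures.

|Γ| ≈ 0.507

λ = v/f = 0.87·c / 1.48 GHz = 0.176 m
βl = 2π·l/λ = 2π × 0.367 = 132°
tan(βl) = -1.11
Z_in = Z_0·(Z_L + jZ_0·tanβl)/(Z_0 + jZ_L·tanβl) = 30.6 + j34.8 Ω
Γ_s = (Z_in − Z_s)/(Z_in + Z_s) = (-44.4 + j34.8)/(106 + j34.8), |Γ_s| = 0.507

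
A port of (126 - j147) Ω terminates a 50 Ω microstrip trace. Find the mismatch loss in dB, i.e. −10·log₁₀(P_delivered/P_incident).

mismatch loss ≈ 3.19 dB

Γ = (76 − j147)/(176 − j147), |Γ| = 0.722
|Γ|² = 0.521, so P_del/P_inc = 1 − |Γ|² = 0.479
ML = −10·log₁₀(1 − |Γ|²)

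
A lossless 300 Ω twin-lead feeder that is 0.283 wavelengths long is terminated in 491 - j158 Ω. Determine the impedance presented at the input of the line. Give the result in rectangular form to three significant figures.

βl = 2π × 0.283 = 102°
tan(βl) = tan(102°) = -4.75
Z_in = Z_0·(Z_L + jZ_0·tanβl)/(Z_0 + jZ_L·tanβl)
     = 300·(491 − j1580)/(-451 − j2330)

Z_in ≈ 185 + j98.8 Ω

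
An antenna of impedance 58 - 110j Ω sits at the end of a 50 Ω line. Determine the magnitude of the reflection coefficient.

|Γ| ≈ 0.715

Γ = (Z_L − Z_0)/(Z_L + Z_0) = (8 − j110)/(108 − j110)
|Γ| = 110/154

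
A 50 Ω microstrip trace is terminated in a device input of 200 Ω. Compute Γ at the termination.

Γ = 0.6

Γ = (Z_L − Z_0)/(Z_L + Z_0) = (200 − 50)/(200 + 50) = 150/250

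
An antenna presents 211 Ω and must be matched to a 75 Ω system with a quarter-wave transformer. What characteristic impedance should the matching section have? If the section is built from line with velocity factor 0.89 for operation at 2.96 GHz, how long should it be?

Z_qwt = √(Z_0·R_L) = √(75 × 211) = √15820
λ = 0.89·c/f = 0.0902 m, so l = λ/4 = 0.0226 m

Z_qwt ≈ 126 Ω; length ≈ 2.26 cm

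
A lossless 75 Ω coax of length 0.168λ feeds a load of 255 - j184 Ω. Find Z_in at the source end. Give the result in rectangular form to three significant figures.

βl = 2π × 0.168 = 60.5°
tan(βl) = tan(60.5°) = 1.77
Z_in = Z_0·(Z_L + jZ_0·tanβl)/(Z_0 + jZ_L·tanβl)
     = 75·(255 − j51.5)/(400 + j450)

Z_in ≈ 16.3 − j28 Ω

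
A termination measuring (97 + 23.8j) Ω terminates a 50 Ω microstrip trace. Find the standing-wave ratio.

VSWR ≈ 2.09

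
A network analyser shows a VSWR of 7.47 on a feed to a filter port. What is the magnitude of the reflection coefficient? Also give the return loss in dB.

|Γ| = (S − 1)/(S + 1) = (7.47 − 1)/(7.47 + 1) = 6.47/8.47
RL = −20·log₁₀|Γ| = −20·log₁₀(0.764)

|Γ| ≈ 0.764; return loss ≈ 2.34 dB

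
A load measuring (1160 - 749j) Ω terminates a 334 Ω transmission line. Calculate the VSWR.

Γ = (Z_L − Z_0)/(Z_L + Z_0) = (826 − j749)/(1494 − j749)
|Γ| = 1120/1670 = 0.667
VSWR = (1 + |Γ|)/(1 − |Γ|) = 1.67/0.333

VSWR ≈ 5.01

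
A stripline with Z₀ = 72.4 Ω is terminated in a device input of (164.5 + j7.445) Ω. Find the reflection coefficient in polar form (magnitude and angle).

Γ = (Z_L − Z_0)/(Z_L + Z_0) = (92.1 + j7.445)/(236.9 + j7.445)
|Γ| = 92.4/237 = 0.39

Γ ≈ 0.39 ∠ 2.82°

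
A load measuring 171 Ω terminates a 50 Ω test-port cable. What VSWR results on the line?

Γ = (171 − 50)/(171 + 50) = 0.548
VSWR = (1 + 0.548)/(1 − 0.548)

VSWR ≈ 3.42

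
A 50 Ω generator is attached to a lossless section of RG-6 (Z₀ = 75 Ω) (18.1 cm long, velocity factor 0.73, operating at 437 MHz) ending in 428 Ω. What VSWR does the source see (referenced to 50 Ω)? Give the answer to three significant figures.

λ = v/f = 0.73·c / 437 MHz = 0.501 m
βl = 2π·l/λ = 2π × 0.361 = 130°
tan(βl) = -1.19
Z_in = Z_0·(Z_L + jZ_0·tanβl)/(Z_0 + jZ_L·tanβl) = 21.9 + j59.8 Ω
Γ_s = (Z_in − Z_s)/(Z_in + Z_s) = (-28.1 + j59.8)/(71.9 + j59.8), |Γ_s| = 0.706
VSWR = (1 + |Γ_s|)/(1 − |Γ_s|)

VSWR ≈ 5.8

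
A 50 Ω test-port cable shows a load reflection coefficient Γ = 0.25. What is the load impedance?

Z_L = Z_0·(1 + Γ)/(1 − Γ) = 50·(1.25)/(0.75)

Z_L ≈ 83.3 Ω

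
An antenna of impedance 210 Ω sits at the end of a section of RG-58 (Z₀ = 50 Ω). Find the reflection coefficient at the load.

Γ = 0.615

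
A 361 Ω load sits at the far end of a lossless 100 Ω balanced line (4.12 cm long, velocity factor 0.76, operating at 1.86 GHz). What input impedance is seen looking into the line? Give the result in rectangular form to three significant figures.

λ = v/f = 0.76·c / 1.86 GHz = 0.123 m
βl = 2π·l/λ = 2π × 0.336 = 121°
tan(βl) = tan(121°) = -1.66
Z_in = Z_0·(Z_L + jZ_0·tanβl)/(Z_0 + jZ_L·tanβl)
     = 100·(361 − j166)/(100 − j601)

Z_in ≈ 36.7 + j54 Ω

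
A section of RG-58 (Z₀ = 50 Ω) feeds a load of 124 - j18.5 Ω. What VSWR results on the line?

Γ = (Z_L − Z_0)/(Z_L + Z_0) = (74 − j18.5)/(174 − j18.5)
|Γ| = 76.3/175 = 0.436
VSWR = (1 + |Γ|)/(1 − |Γ|) = 1.44/0.564

VSWR ≈ 2.55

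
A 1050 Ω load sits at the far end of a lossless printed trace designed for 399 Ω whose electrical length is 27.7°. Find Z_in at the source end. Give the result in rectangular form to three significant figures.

Z_in ≈ 460 − j427 Ω

tan(βl) = tan(27.7°) = 0.525
Z_in = Z_0·(Z_L + jZ_0·tanβl)/(Z_0 + jZ_L·tanβl)
     = 399·(1050 + j209)/(399 + j551)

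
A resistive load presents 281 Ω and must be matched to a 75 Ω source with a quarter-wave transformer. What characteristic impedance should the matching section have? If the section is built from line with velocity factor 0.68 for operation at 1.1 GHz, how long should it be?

Z_qwt ≈ 145 Ω; length ≈ 4.64 cm

Z_qwt = √(Z_0·R_L) = √(75 × 281) = √21080
λ = 0.68·c/f = 0.185 m, so l = λ/4 = 0.0464 m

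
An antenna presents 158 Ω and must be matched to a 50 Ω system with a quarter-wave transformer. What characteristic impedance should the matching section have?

Z_qwt = √(Z_0·R_L) = √(50 × 158) = √7900

Z_qwt ≈ 88.9 Ω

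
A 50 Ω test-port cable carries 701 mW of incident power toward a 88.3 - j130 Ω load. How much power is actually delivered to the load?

|Γ| = |(38.3 − j130)/(138.3 − j130)| = 0.714
|Γ|² = 0.51
P_refl = |Γ|²·P_inc = 357 mW, P_del = (1 − |Γ|²)·P_inc = 344 mW

P_delivered ≈ 344 mW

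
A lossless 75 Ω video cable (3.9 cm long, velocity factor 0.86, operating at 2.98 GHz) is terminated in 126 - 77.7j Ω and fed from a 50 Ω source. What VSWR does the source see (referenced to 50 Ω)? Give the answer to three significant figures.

λ = v/f = 0.86·c / 2.98 GHz = 0.0866 m
βl = 2π·l/λ = 2π × 0.45 = 162°
tan(βl) = -0.322
Z_in = Z_0·(Z_L + jZ_0·tanβl)/(Z_0 + jZ_L·tanβl) = 189 + j0.278 Ω
Γ_s = (Z_in − Z_s)/(Z_in + Z_s) = (139 + j0.278)/(239 + j0.278), |Γ_s| = 0.581
VSWR = (1 + |Γ_s|)/(1 − |Γ_s|)

VSWR ≈ 3.78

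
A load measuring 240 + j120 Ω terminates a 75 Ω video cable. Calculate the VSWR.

Γ = (Z_L − Z_0)/(Z_L + Z_0) = (165 + j120)/(315 + j120)
|Γ| = 204/337 = 0.605
VSWR = (1 + |Γ|)/(1 − |Γ|) = 1.61/0.395

VSWR ≈ 4.07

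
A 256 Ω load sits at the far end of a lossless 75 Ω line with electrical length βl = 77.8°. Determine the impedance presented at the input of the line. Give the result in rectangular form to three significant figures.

tan(βl) = tan(77.8°) = 4.63
Z_in = Z_0·(Z_L + jZ_0·tanβl)/(Z_0 + jZ_L·tanβl)
     = 75·(256 + j347)/(75 + j1180)

Z_in ≈ 22.9 − j14.8 Ω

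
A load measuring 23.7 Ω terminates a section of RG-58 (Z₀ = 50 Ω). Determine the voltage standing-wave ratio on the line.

VSWR ≈ 2.11

Γ = (23.7 − 50)/(23.7 + 50) = -0.357
VSWR = (1 + 0.357)/(1 − 0.357)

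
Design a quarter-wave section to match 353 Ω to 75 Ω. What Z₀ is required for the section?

Z_qwt = √(Z_0·R_L) = √(75 × 353) = √26480

Z_qwt ≈ 163 Ω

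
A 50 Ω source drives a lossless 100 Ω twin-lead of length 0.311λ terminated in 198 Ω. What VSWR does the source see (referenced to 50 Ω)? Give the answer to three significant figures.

βl = 2π × 0.311 = 112°
tan(βl) = -2.48
Z_in = Z_0·(Z_L + jZ_0·tanβl)/(Z_0 + jZ_L·tanβl) = 56.4 + j28.8 Ω
Γ_s = (Z_in − Z_s)/(Z_in + Z_s) = (6.38 + j28.8)/(106 + j28.8), |Γ_s| = 0.268
VSWR = (1 + |Γ_s|)/(1 − |Γ_s|)

VSWR ≈ 1.73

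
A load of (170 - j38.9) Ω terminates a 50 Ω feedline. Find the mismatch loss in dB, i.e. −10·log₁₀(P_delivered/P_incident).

Γ = (120 − j38.9)/(220 − j38.9), |Γ| = 0.565
|Γ|² = 0.319, so P_del/P_inc = 1 − |Γ|² = 0.681
ML = −10·log₁₀(1 − |Γ|²)

mismatch loss ≈ 1.67 dB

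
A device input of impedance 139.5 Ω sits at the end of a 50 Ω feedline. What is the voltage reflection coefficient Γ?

Γ = 0.472

Γ = (Z_L − Z_0)/(Z_L + Z_0) = (139.5 − 50)/(139.5 + 50) = 89.5/189.5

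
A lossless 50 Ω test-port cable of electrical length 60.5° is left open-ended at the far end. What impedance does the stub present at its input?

tan(βl) = 1.77
For an open-ended stub, Z_in = −jZ_0·cot(βl) = −jZ_0/tan(βl)

Z_in ≈ −j28.3 Ω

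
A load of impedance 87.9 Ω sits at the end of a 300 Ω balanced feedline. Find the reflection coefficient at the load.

Γ = -0.547

Γ = (Z_L − Z_0)/(Z_L + Z_0) = (87.9 − 300)/(87.9 + 300) = -212.1/387.9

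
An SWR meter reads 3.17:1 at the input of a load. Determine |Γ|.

|Γ| ≈ 0.52

|Γ| = (S − 1)/(S + 1) = (3.17 − 1)/(3.17 + 1) = 2.17/4.17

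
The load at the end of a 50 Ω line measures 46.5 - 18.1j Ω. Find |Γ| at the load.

|Γ| ≈ 0.188

Γ = (Z_L − Z_0)/(Z_L + Z_0) = (-3.5 − j18.1)/(96.5 − j18.1)
|Γ| = 18.4/98.2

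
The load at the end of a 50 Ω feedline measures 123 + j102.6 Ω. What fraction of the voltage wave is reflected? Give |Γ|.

|Γ| ≈ 0.626

Γ = (Z_L − Z_0)/(Z_L + Z_0) = (73 + j102.6)/(173 + j102.6)
|Γ| = 126/201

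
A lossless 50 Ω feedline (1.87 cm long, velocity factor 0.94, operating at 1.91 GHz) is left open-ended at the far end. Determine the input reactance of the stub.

X_in ≈ -49 Ω (capacitive)

λ = v/f = 0.94·c / 1.91 GHz = 0.148 m
βl = 2π·l/λ = 2π × 0.127 = 45.6°
tan(βl) = 1.02
For an open-ended stub, Z_in = −jZ_0·cot(βl) = −jZ_0/tan(βl)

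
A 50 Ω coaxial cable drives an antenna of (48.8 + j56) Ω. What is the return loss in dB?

Γ = (-1.2 + j56)/(98.8 + j56), |Γ| = 0.493
RL = −20·log₁₀|Γ| = −20·log₁₀(0.493)

RL ≈ 6.14 dB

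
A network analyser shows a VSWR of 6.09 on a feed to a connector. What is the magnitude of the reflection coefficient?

|Γ| ≈ 0.718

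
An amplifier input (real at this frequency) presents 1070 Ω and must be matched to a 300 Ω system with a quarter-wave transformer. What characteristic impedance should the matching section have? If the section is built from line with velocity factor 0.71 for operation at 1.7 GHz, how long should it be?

Z_qwt ≈ 567 Ω; length ≈ 3.13 cm

Z_qwt = √(Z_0·R_L) = √(300 × 1070) = √321000
λ = 0.71·c/f = 0.125 m, so l = λ/4 = 0.0313 m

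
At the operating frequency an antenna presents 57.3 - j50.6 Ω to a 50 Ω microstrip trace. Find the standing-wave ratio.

VSWR ≈ 2.51

Γ = (Z_L − Z_0)/(Z_L + Z_0) = (7.3 − j50.6)/(107.3 − j50.6)
|Γ| = 51.1/119 = 0.431
VSWR = (1 + |Γ|)/(1 − |Γ|) = 1.43/0.569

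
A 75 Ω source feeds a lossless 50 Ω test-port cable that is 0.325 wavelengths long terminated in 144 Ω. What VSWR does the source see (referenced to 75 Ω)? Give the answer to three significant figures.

VSWR ≈ 3.86

βl = 2π × 0.325 = 117°
tan(βl) = -1.96
Z_in = Z_0·(Z_L + jZ_0·tanβl)/(Z_0 + jZ_L·tanβl) = 21.2 + j21.7 Ω
Γ_s = (Z_in − Z_s)/(Z_in + Z_s) = (-53.8 + j21.7)/(96.2 + j21.7), |Γ_s| = 0.588
VSWR = (1 + |Γ_s|)/(1 − |Γ_s|)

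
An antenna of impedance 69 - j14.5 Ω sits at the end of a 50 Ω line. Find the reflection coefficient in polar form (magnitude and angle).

Γ ≈ 0.199 ∠ -30.4°

Γ = (Z_L − Z_0)/(Z_L + Z_0) = (19 − j14.5)/(119 − j14.5)
|Γ| = 23.9/120 = 0.199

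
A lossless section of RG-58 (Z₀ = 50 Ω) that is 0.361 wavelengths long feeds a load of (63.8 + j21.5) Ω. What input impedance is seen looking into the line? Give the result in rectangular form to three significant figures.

βl = 2π × 0.361 = 130°
tan(βl) = tan(130°) = -1.19
Z_in = Z_0·(Z_L + jZ_0·tanβl)/(Z_0 + jZ_L·tanβl)
     = 50·(63.8 − j38.2)/(75.7 − j76.1)

Z_in ≈ 33.6 + j8.55 Ω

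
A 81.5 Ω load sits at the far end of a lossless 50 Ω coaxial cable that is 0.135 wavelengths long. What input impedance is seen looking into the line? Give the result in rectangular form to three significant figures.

βl = 2π × 0.135 = 48.6°
tan(βl) = tan(48.6°) = 1.13
Z_in = Z_0·(Z_L + jZ_0·tanβl)/(Z_0 + jZ_L·tanβl)
     = 50·(81.5 + j56.7)/(50 + j92.4)

Z_in ≈ 42.2 − j21.3 Ω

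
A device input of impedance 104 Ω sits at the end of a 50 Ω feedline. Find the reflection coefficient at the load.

Γ = 0.351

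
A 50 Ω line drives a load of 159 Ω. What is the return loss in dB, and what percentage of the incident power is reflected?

RL ≈ 5.65 dB; 27.2% of incident power reflected

Γ = (159 − 50)/(159 + 50) = 0.522
RL = −20·log₁₀(0.522) = 5.65 dB
P_refl/P_inc = |Γ|² = 0.272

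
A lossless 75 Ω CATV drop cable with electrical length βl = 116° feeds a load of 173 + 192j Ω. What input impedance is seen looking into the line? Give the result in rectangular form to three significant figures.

Z_in ≈ 14.7 + j17.2 Ω

tan(βl) = tan(116°) = -2.05
Z_in = Z_0·(Z_L + jZ_0·tanβl)/(Z_0 + jZ_L·tanβl)
     = 75·(173 + j38.2)/(469 − j355)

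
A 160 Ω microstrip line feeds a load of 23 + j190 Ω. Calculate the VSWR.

VSWR ≈ 16.9

Γ = (Z_L − Z_0)/(Z_L + Z_0) = (-137 + j190)/(183 + j190)
|Γ| = 234/264 = 0.888
VSWR = (1 + |Γ|)/(1 − |Γ|) = 1.89/0.112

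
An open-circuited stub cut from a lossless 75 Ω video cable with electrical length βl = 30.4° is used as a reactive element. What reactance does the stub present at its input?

tan(βl) = 0.587
For an open-circuited stub, Z_in = −jZ_0·cot(βl) = −jZ_0/tan(βl)

X_in ≈ -128 Ω (capacitive)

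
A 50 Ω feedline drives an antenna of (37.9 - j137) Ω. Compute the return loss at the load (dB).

Γ = (-12.1 − j137)/(87.9 − j137), |Γ| = 0.845
RL = −20·log₁₀|Γ| = −20·log₁₀(0.845)

RL ≈ 1.46 dB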